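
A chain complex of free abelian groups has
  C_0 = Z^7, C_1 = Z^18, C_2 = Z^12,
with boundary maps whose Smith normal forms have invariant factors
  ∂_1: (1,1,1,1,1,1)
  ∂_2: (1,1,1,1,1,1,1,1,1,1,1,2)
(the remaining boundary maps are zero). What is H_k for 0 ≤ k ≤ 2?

H_0: b_0 = 7 − 0 − 6 = 1; torsion from ∂_1 factors > 1: none. So H_0 ≅ Z.
H_1: b_1 = 18 − 6 − 12 = 0; torsion from ∂_2 factors > 1: [2]. So H_1 ≅ Z/2.
H_2: b_2 = 12 − 12 − 0 = 0; torsion from ∂_3 factors > 1: none. So H_2 ≅ 0.

H_0 ≅ Z,  H_1 ≅ Z/2,  H_2 = 0.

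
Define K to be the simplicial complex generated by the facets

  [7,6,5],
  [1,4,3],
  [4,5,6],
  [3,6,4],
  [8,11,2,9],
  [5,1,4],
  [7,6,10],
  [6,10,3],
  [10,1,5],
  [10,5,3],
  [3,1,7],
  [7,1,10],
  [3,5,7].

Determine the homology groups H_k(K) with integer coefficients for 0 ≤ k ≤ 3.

H_0 ≅ Z^2,  H_1 ≅ Z/2Z,  H_2 = 0,  H_3 = 0.

We work with the vertex ordering 1 < 2 < 3 < 4 < 5 < 6 < 7 < 8 < 9 < 10 < 11. The simplices of K, each written with vertices in increasing order, are:

  0-simplices (11): [1], [2], [3], [4], [5], [6], [7], [8], [9], [10], [11]
  1-simplices (24): (24 of them)
  2-simplices (16): [1,3,4], [1,3,7], [1,4,5], [1,5,10], [1,7,10], [2,8,9], [2,8,11], [2,9,11], [3,4,6], [3,5,7], [3,5,10], [3,6,10], [4,5,6], [5,6,7], [6,7,10], [8,9,11]
  3-simplices (1): [2,8,9,11]

giving chain groups C_0 ≅ Z^11, C_1 ≅ Z^24, C_2 ≅ Z^16, C_3 ≅ Z^1.

Boundary ∂_1: C_1 → C_0 sends each edge [p,q] (with p < q) to q − p. For instance
  ∂[5,6] = [6] − [5].
The 11×24 boundary matrix has rank 9 and Smith normal form diag(1,1,1,1,1,1,1,1,1).

∂_2: C_2 → C_1 sends each 2-simplex [p,q,r] to [q,r] − [p,r] + [p,q]. For instance
  ∂[1,3,4] = [3,4] − [1,4] + [1,3],
  ∂[4,5,6] = [5,6] − [4,6] + [4,5].
As a 24×16 matrix over Z this has rank 15, with invariant factors (1,1,1,1,1,1,1,1,1,1,1,1,1,1,2).

The boundary map ∂_3: C_3 → C_2 sends each 3-simplex σ to the alternating sum Σ_i (−1)^i (σ with its i-th vertex removed). For instance
  ∂[2,8,9,11] = [8,9,11] − [2,9,11] + [2,8,11] − [2,8,9].
This gives a 16×1 integer matrix of rank 1; reducing to Smith normal form yields diagonal entries (1).

From H_k ≅ ker(∂_k) / im(∂_{k+1}) we obtain:

  H_0: rank C_0 − rank ∂_1 = 11 − 9 = 2, and the invariant factors of ∂_1 are all 1, so H_0 ≅ Z^2.
  H_1: rank ker ∂_1 − rank ∂_2 = (24 − 9) − 15 = 0, and ∂_2 has invariant factor 2 > 1, so H_1 ≅ Z/2Z.
  H_2: rank ker ∂_2 − rank ∂_3 = (16 − 15) − 1 = 0, and the invariant factors of ∂_3 are all 1, so H_2 ≅ 0.
  H_3: rank ker ∂_3 − rank ∂_4 = (1 − 1) − 0 = 0, and there is no ∂_4, so H_3 ≅ 0.

(K is a triangulation of the disjoint union of the real projective plane RP^2 and the 3-simplex.)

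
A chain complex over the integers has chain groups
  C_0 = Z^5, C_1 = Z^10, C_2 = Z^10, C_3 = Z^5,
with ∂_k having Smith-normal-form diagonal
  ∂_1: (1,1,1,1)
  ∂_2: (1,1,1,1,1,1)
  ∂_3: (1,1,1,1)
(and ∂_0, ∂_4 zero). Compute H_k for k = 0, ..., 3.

H_0 = Z,  H_1 = 0,  H_2 = 0,  H_3 = Z.

H_0: b_0 = 5 − 0 − 4 = 1; torsion from ∂_1 factors > 1: none. So H_0 = Z.
H_1: b_1 = 10 − 4 − 6 = 0; torsion from ∂_2 factors > 1: none. So H_1 = 0.
H_2: b_2 = 10 − 6 − 4 = 0; torsion from ∂_3 factors > 1: none. So H_2 = 0.
H_3: b_3 = 5 − 4 − 0 = 1; torsion from ∂_4 factors > 1: none. So H_3 = Z.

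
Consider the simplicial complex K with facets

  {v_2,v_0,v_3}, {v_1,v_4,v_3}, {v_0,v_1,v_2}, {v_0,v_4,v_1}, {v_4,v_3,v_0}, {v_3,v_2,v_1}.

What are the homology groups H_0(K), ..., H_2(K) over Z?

H_0 ≅ Z,  H_1 = 0,  H_2 ≅ Z.

K has 5 vertices, 9 edges, 6 triangles.
rank ∂_0 = 0, rank ∂_1 = 4 ⇒ b_0 = 5 − 0 − 4 = 1; all invariant factors of ∂_1 are 1 so no torsion. So H_0 ≅ Z.
rank ∂_1 = 4, rank ∂_2 = 5 ⇒ b_1 = 9 − 4 − 5 = 0; all invariant factors of ∂_2 are 1 so no torsion. So H_1 ≅ 0.
rank ∂_2 = 5, rank ∂_3 = 0 ⇒ b_2 = 6 − 5 − 0 = 1. So H_2 ≅ Z.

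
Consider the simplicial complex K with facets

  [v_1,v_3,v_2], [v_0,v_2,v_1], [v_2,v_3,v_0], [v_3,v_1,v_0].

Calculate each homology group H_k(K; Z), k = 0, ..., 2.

K has 4 vertices, 6 edges, 4 triangles.
rank ∂_0 = 0, rank ∂_1 = 3 ⇒ b_0 = 4 − 0 − 3 = 1; all invariant factors of ∂_1 are 1 so no torsion. So H_0 = Z.
rank ∂_1 = 3, rank ∂_2 = 3 ⇒ b_1 = 6 − 3 − 3 = 0; all invariant factors of ∂_2 are 1 so no torsion. So H_1 = 0.
rank ∂_2 = 3, rank ∂_3 = 0 ⇒ b_2 = 4 − 3 − 0 = 1. So H_2 = Z.

H_0 ≅ Z,  H_1 = 0,  H_2 ≅ Z.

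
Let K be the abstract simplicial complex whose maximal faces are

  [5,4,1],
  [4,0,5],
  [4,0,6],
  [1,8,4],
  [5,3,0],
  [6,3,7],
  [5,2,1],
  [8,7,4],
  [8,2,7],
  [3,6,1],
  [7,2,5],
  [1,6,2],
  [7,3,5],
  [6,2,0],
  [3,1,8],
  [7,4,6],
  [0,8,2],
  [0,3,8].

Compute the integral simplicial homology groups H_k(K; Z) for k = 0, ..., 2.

H_0 = Z,  H_1 = Z^2,  H_2 = Z.

Fix the vertex order 0 < 1 < 2 < 3 < 4 < 5 < 6 < 7 < 8 and write every simplex with vertices in increasing order. Then dim K = 2 and the simplices of K are:

  0-simplices (9): [0], [1], [2], [3], [4], [5], [6], [7], [8]
  1-simplices (27): (27 of them)
  2-simplices (18): [0,2,6], [0,2,8], [0,3,5], [0,3,8], [0,4,5], [0,4,6], [1,2,5], [1,2,6], [1,3,6], [1,3,8], [1,4,5], [1,4,8], [2,5,7], [2,7,8], [3,5,7], [3,6,7], [4,6,7], [4,7,8]

giving chain groups C_0 ≅ Z^9, C_1 ≅ Z^27, C_2 ≅ Z^18.

∂_1: C_1 → C_0 is given by ∂[p,q] = [q] − [p].
The resulting 9×27 matrix has rank 8, and its Smith normal form has invariant factors (1,1,1,1,1,1,1,1).

The boundary map ∂_2: C_2 → C_1 maps a triangle to the signed sum of its edges. For instance
  ∂[4,6,7] = [6,7] − [4,7] + [4,6],
  ∂[2,5,7] = [5,7] − [2,7] + [2,5].
The 27×18 boundary matrix has rank 17 and Smith normal form diag(1,1,1,1,1,1,1,1,1,1,1,1,1,1,1,1,1).

From H_k ≅ ker(∂_k) / im(∂_{k+1}) we obtain:

  H_0: rank C_0 − rank ∂_1 = 9 − 8 = 1, and the invariant factors of ∂_1 are all 1, so H_0 = Z.
  H_1: rank ker ∂_1 − rank ∂_2 = (27 − 8) − 17 = 2, and the invariant factors of ∂_2 are all 1, so H_1 = Z^2.
  H_2: rank ker ∂_2 − rank ∂_3 = (18 − 17) − 0 = 1, and there is no ∂_3, so H_2 = Z.

As a check, the Euler characteristic is 9 − 27 + 18 = 0, which agrees with 1 − 2 + 1 = 0.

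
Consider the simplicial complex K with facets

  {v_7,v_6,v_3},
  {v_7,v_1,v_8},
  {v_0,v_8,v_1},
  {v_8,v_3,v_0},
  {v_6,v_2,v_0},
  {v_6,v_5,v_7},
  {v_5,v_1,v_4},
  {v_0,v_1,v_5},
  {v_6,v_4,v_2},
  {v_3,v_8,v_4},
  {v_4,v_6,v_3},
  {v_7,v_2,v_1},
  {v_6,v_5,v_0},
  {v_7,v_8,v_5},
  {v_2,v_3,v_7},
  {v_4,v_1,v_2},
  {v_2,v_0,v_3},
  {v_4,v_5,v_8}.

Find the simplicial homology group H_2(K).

H_2 = 0.

Fix the vertex order v_0 < v_1 < v_2 < v_3 < v_4 < v_5 < v_6 < v_7 < v_8 and write every simplex with vertices in increasing order. Then dim K = 2 and the simplices of K are:

  0-simplices (9): [v_0], [v_1], [v_2], [v_3], [v_4], [v_5], [v_6], [v_7], [v_8]
  1-simplices (27): (27 of them)
  2-simplices (18): (18 of them)

giving chain groups C_0 ≅ Z^9, C_1 ≅ Z^27, C_2 ≅ Z^18.

Boundary ∂_1: C_1 → C_0 is given by ∂[p,q] = [q] − [p]. For instance
  ∂[v_0,v_3] = [v_3] − [v_0].
This gives a 9×27 integer matrix of rank 8; reducing to Smith normal form yields diagonal entries (1,1,1,1,1,1,1,1).

The boundary map ∂_2: C_2 → C_1 sends each 2-simplex [p,q,r] to [q,r] − [p,r] + [p,q]. For instance
  ∂[v_1,v_7,v_8] = [v_7,v_8] − [v_1,v_8] + [v_1,v_7],
  ∂[v_0,v_1,v_8] = [v_1,v_8] − [v_0,v_8] + [v_0,v_1].
This gives a 27×18 integer matrix of rank 18; reducing to Smith normal form yields diagonal entries (1,1,1,1,1,1,1,1,1,1,1,1,1,1,1,1,1,2).

From H_k ≅ ker(∂_k) / im(∂_{k+1}) we obtain:

  H_2: rank ker ∂_2 − rank ∂_3 = (18 − 18) − 0 = 0, and there is no ∂_3, so H_2 = 0.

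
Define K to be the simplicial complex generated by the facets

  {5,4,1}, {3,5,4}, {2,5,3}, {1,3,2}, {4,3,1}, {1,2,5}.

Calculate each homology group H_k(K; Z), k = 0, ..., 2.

Order the vertices as 1 < 2 < 3 < 4 < 5. Listing each simplex with vertices in this order, K has dimension 2 with simplices:

  0-simplices (5): [1], [2], [3], [4], [5]
  1-simplices (9): [1,2], [1,3], [1,4], [1,5], [2,3], [2,5], [3,4], [3,5], [4,5]
  2-simplices (6): [1,2,3], [1,2,5], [1,3,4], [1,4,5], [2,3,5], [3,4,5]

so the chain groups are C_0 ≅ Z^5, C_1 ≅ Z^9, C_2 ≅ Z^6.

The boundary map ∂_1: C_1 → C_0 sends each edge [p,q] (with p < q) to q − p. For instance
  ∂[2,5] = [5] − [2].
This gives a 5×9 integer matrix of rank 4; reducing to Smith normal form yields diagonal entries (1,1,1,1).

The boundary map ∂_2: C_2 → C_1 acts by ∂[p,q,r] = [q,r] − [p,r] + [p,q]. For instance
  ∂[1,2,3] = [2,3] − [1,3] + [1,2],
  ∂[2,3,5] = [3,5] − [2,5] + [2,3].
The 9×6 boundary matrix has rank 5 and Smith normal form diag(1,1,1,1,1).

Computing H_k = (kernel of ∂_k) / (image of ∂_{k+1}):

  H_0: rank C_0 − rank ∂_1 = 5 − 4 = 1, and the invariant factors of ∂_1 are all 1, so H_0 = Z.
  H_1: rank ker ∂_1 − rank ∂_2 = (9 − 4) − 5 = 0, and the invariant factors of ∂_2 are all 1, so H_1 = 0.
  H_2: rank ker ∂_2 − rank ∂_3 = (6 − 5) − 0 = 1, and there is no ∂_3, so H_2 = Z.

As a check, the Euler characteristic is 5 − 9 + 6 = 2, which agrees with 1 − 0 + 1 = 2.

H_0 = Z,  H_1 = 0,  H_2 = Z.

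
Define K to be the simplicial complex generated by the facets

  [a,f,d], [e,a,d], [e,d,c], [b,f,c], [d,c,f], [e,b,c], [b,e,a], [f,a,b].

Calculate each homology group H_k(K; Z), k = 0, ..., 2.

H_0 ≅ Z,  H_1 = 0,  H_2 ≅ Z.

Order the vertices as a < b < c < d < e < f. Listing each simplex with vertices in this order, K has dimension 2 with simplices:

  0-simplices (6): a, b, c, d, e, f
  1-simplices (12): ab, ad, ae, af, bc, be, bf, cd, ce, cf, de, df
  2-simplices (8): abe, abf, ade, adf, bce, bcf, cde, cdf

giving chain groups C_0 ≅ Z^6, C_1 ≅ Z^12, C_2 ≅ Z^8.

∂_1: C_1 → C_0 sends each edge [p,q] (with p < q) to q − p.
This gives a 6×12 integer matrix of rank 5; reducing to Smith normal form yields diagonal entries (1,1,1,1,1).

The boundary map ∂_2: C_2 → C_1 acts by ∂[p,q,r] = [q,r] − [p,r] + [p,q]. For instance
  ∂ade = de − ae + ad,
  ∂abe = be − ae + ab.
The 12×8 boundary matrix has rank 7 and Smith normal form diag(1,1,1,1,1,1,1).

Computing H_k = (kernel of ∂_k) / (image of ∂_{k+1}):

  H_0: rank C_0 − rank ∂_1 = 6 − 5 = 1, and the invariant factors of ∂_1 are all 1, so H_0 ≅ Z.
  H_1: rank ker ∂_1 − rank ∂_2 = (12 − 5) − 7 = 0, and the invariant factors of ∂_2 are all 1, so H_1 ≅ 0.
  H_2: rank ker ∂_2 − rank ∂_3 = (8 − 7) − 0 = 1, and there is no ∂_3, so H_2 ≅ Z.

As a check, the Euler characteristic is 6 − 12 + 8 = 2, which agrees with 1 − 0 + 1 = 2.
(K is a triangulation of the 2-sphere S^2.)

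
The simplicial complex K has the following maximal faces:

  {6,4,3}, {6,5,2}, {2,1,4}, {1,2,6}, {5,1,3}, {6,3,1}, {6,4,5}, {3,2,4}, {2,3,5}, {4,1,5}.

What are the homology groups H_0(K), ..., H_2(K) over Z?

Order the vertices as 1 < 2 < 3 < 4 < 5 < 6. Listing each simplex with vertices in this order, K has dimension 2 with simplices:

  0-simplices (6): [1], [2], [3], [4], [5], [6]
  1-simplices (15): [1,2], [1,3], [1,4], [1,5], [1,6], [2,3], [2,4], [2,5], [2,6], [3,4], [3,5], [3,6], [4,5], [4,6], [5,6]
  2-simplices (10): [1,2,4], [1,2,6], [1,3,5], [1,3,6], [1,4,5], [2,3,4], [2,3,5], [2,5,6], [3,4,6], [4,5,6]

so the chain groups are C_0 ≅ Z^6, C_1 ≅ Z^15, C_2 ≅ Z^10.

The boundary map ∂_1: C_1 → C_0 is given by ∂[p,q] = [q] − [p]. For instance
  ∂[2,3] = [3] − [2].
The 6×15 boundary matrix has rank 5 and Smith normal form diag(1,1,1,1,1).

The boundary map ∂_2: C_2 → C_1 acts by ∂[p,q,r] = [q,r] − [p,r] + [p,q]. For instance
  ∂[3,4,6] = [4,6] − [3,6] + [3,4],
  ∂[4,5,6] = [5,6] − [4,6] + [4,5].
The 15×10 boundary matrix has rank 10 and Smith normal form diag(1,1,1,1,1,1,1,1,1,2).

Now H_k = ker ∂_k / im ∂_{k+1}, so:

  H_0: rank C_0 − rank ∂_1 = 6 − 5 = 1, and the invariant factors of ∂_1 are all 1, so H_0 ≅ Z.
  H_1: rank ker ∂_1 − rank ∂_2 = (15 − 5) − 10 = 0, and ∂_2 has invariant factor 2 > 1, so H_1 ≅ Z_2.
  H_2: rank ker ∂_2 − rank ∂_3 = (10 − 10) − 0 = 0, and there is no ∂_3, so H_2 ≅ 0.

(K is a triangulation of the real projective plane RP^2.)

H_0 ≅ Z,  H_1 ≅ Z_2,  H_2 = 0.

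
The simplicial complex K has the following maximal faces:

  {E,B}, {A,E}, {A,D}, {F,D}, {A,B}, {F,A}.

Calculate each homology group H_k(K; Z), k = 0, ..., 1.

Order the vertices as A < B < D < E < F. Listing each simplex with vertices in this order, K has dimension 1 with simplices:

  0-simplices (5): A, B, D, E, F
  1-simplices (6): AB, AD, AE, AF, BE, DF

Hence C_0 ≅ Z^5, C_1 ≅ Z^6.

The boundary map ∂_1: C_1 → C_0 sends each edge [p,q] (with p < q) to q − p.
The resulting 5×6 matrix has rank 4, and its Smith normal form has invariant factors (1,1,1,1).

From H_k ≅ ker(∂_k) / im(∂_{k+1}) we obtain:

  H_0: rank C_0 − rank ∂_1 = 5 − 4 = 1, and the invariant factors of ∂_1 are all 1, so H_0 = Z.
  H_1: rank ker ∂_1 − rank ∂_2 = (6 − 4) − 0 = 2, and there is no ∂_2, so H_1 = Z^2.

As a check, the Euler characteristic is 5 − 6 = -1, which agrees with 1 − 2 = -1.
(K is a triangulation of a wedge of 2 circles.)

H_0 ≅ Z,  H_1 ≅ Z^2.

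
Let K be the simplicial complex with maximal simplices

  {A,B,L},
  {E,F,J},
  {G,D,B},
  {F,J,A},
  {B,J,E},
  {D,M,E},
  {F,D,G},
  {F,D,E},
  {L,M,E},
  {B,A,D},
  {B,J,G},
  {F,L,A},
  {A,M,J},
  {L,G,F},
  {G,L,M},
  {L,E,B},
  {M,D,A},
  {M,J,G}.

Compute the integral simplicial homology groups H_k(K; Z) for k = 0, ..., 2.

Fix the vertex order A < B < D < E < F < G < J < L < M and write every simplex with vertices in increasing order. Then dim K = 2 and the simplices of K are:

  0-simplices (9): A, B, D, E, F, G, J, L, M
  1-simplices (27): AB, AD, AF, AJ, AL, AM, BD, BE, BG, BJ, BL, DE, DF, DG, DM, EF, EJ, EL, EM, FG, FJ, FL, GJ, GL, GM, JM, LM
  2-simplices (18): ABD, ABL, ADM, AFJ, AFL, AJM, BDG, BEJ, BEL, BGJ, DEF, DEM, DFG, EFJ, ELM, FGL, GJM, GLM

so the chain groups are C_0 ≅ Z^9, C_1 ≅ Z^27, C_2 ≅ Z^18.

Boundary ∂_1: C_1 → C_0 is given by ∂[p,q] = [q] − [p].
The resulting 9×27 matrix has rank 8, and its Smith normal form has invariant factors (1,1,1,1,1,1,1,1).

The boundary map ∂_2: C_2 → C_1 acts by ∂[p,q,r] = [q,r] − [p,r] + [p,q]. For instance
  ∂BEL = EL − BL + BE,
  ∂AFJ = FJ − AJ + AF.
As a 27×18 matrix over Z this has rank 17, with invariant factors (1,1,1,1,1,1,1,1,1,1,1,1,1,1,1,1,1).

Computing H_k = (kernel of ∂_k) / (image of ∂_{k+1}):

  H_0: rank C_0 − rank ∂_1 = 9 − 8 = 1, and the invariant factors of ∂_1 are all 1, so H_0 = Z.
  H_1: rank ker ∂_1 − rank ∂_2 = (27 − 8) − 17 = 2, and the invariant factors of ∂_2 are all 1, so H_1 = Z^2.
  H_2: rank ker ∂_2 − rank ∂_3 = (18 − 17) − 0 = 1, and there is no ∂_3, so H_2 = Z.

As a check, the Euler characteristic is 9 − 27 + 18 = 0, which agrees with 1 − 2 + 1 = 0.
(K is a triangulation of the torus T^2.)

H_0 ≅ Z,  H_1 ≅ Z^2,  H_2 ≅ Z.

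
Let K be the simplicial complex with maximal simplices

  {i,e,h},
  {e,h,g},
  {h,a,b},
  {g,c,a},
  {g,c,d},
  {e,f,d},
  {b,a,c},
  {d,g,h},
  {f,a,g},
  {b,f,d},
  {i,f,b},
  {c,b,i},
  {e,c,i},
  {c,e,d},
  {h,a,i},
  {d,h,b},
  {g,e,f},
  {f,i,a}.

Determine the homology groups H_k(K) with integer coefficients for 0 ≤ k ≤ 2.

Order the vertices as a < b < c < d < e < f < g < h < i. Listing each simplex with vertices in this order, K has dimension 2 with simplices:

  0-simplices (9): a, b, c, d, e, f, g, h, i
  1-simplices (27): ab, ac, af, ag, ah, ai, bc, bd, bf, bh, bi, cd, ce, cg, ci, de, df, dg, dh, ef, eg, eh, ei, fg, fi, gh, hi
  2-simplices (18): abc, abh, acg, afg, afi, ahi, bci, bdf, bdh, bfi, cde, cdg, cei, def, dgh, efg, egh, ehi

Hence C_0 ≅ Z^9, C_1 ≅ Z^27, C_2 ≅ Z^18.

∂_1: C_1 → C_0 is given by ∂[p,q] = [q] − [p].
The resulting 9×27 matrix has rank 8, and its Smith normal form has invariant factors (1,1,1,1,1,1,1,1).

The boundary map ∂_2: C_2 → C_1 maps a triangle to the signed sum of its edges. For instance
  ∂ahi = hi − ai + ah,
  ∂cde = de − ce + cd.
This gives a 27×18 integer matrix of rank 18; reducing to Smith normal form yields diagonal entries (1,1,1,1,1,1,1,1,1,1,1,1,1,1,1,1,1,2).

Now H_k = ker ∂_k / im ∂_{k+1}, so:

  H_0: rank C_0 − rank ∂_1 = 9 − 8 = 1, and the invariant factors of ∂_1 are all 1, so H_0 ≅ Z.
  H_1: rank ker ∂_1 − rank ∂_2 = (27 − 8) − 18 = 1, and ∂_2 has invariant factor 2 > 1, so H_1 ≅ Z ⊕ Z/2.
  H_2: rank ker ∂_2 − rank ∂_3 = (18 − 18) − 0 = 0, and there is no ∂_3, so H_2 ≅ 0.

As a check, the Euler characteristic is 9 − 27 + 18 = 0, which agrees with 1 − 1 + 0 = 0.

H_0 = Z,  H_1 = Z ⊕ Z/2,  H_2 = 0.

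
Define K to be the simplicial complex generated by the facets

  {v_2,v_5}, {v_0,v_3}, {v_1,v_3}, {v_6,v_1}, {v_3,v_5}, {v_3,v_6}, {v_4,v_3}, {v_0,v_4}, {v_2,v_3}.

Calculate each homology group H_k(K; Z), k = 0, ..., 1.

H_0 ≅ Z,  H_1 ≅ Z^3.

Order the vertices as v_0 < v_1 < v_2 < v_3 < v_4 < v_5 < v_6. Listing each simplex with vertices in this order, K has dimension 1 with simplices:

  0-simplices (7): [v_0], [v_1], [v_2], [v_3], [v_4], [v_5], [v_6]
  1-simplices (9): [v_0,v_3], [v_0,v_4], [v_1,v_3], [v_1,v_6], [v_2,v_3], [v_2,v_5], [v_3,v_4], [v_3,v_5], [v_3,v_6]

so the chain groups are C_0 ≅ Z^7, C_1 ≅ Z^9.

∂_1: C_1 → C_0 maps an edge to its endpoints' difference, ∂[p,q] = q − p.
The resulting 7×9 matrix has rank 6, and its Smith normal form has invariant factors (1,1,1,1,1,1).

Now H_k = ker ∂_k / im ∂_{k+1}, so:

  H_0: rank C_0 − rank ∂_1 = 7 − 6 = 1, and the invariant factors of ∂_1 are all 1, so H_0 = Z.
  H_1: rank ker ∂_1 − rank ∂_2 = (9 − 6) − 0 = 3, and there is no ∂_2, so H_1 = Z^3.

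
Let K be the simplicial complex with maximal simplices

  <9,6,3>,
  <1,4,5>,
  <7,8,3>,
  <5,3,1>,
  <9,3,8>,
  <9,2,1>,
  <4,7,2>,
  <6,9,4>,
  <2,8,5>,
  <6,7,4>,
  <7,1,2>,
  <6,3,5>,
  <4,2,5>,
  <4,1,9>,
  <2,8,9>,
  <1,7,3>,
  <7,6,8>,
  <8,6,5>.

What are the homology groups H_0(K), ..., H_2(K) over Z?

Take the total order 1 < 2 < 3 < 4 < 5 < 6 < 7 < 8 < 9 on the vertex set. Then K (dimension 2) consists of the simplices:

  0-simplices (9): [1], [2], [3], [4], [5], [6], [7], [8], [9]
  1-simplices (27): (27 of them)
  2-simplices (18): [1,2,7], [1,2,9], [1,3,5], [1,3,7], [1,4,5], [1,4,9], [2,4,5], [2,4,7], [2,5,8], [2,8,9], [3,5,6], [3,6,9], [3,7,8], [3,8,9], [4,6,7], [4,6,9], [5,6,8], [6,7,8]

giving chain groups C_0 ≅ Z^9, C_1 ≅ Z^27, C_2 ≅ Z^18.

The boundary map ∂_1: C_1 → C_0 is given by ∂[p,q] = [q] − [p].
This gives a 9×27 integer matrix of rank 8; reducing to Smith normal form yields diagonal entries (1,1,1,1,1,1,1,1).

The boundary map ∂_2: C_2 → C_1 sends each 2-simplex [p,q,r] to [q,r] − [p,r] + [p,q]. For instance
  ∂[1,2,7] = [2,7] − [1,7] + [1,2],
  ∂[2,8,9] = [8,9] − [2,9] + [2,8].
As a 27×18 matrix over Z this has rank 18, with invariant factors (1,1,1,1,1,1,1,1,1,1,1,1,1,1,1,1,1,2).

Reading off H_k = ker ∂_k / im ∂_{k+1}:

  H_0: rank C_0 − rank ∂_1 = 9 − 8 = 1, and the invariant factors of ∂_1 are all 1, so H_0 = Z.
  H_1: rank ker ∂_1 − rank ∂_2 = (27 − 8) − 18 = 1, and ∂_2 has invariant factor 2 > 1, so H_1 = Z ⊕ Z/2.
  H_2: rank ker ∂_2 − rank ∂_3 = (18 − 18) − 0 = 0, and there is no ∂_3, so H_2 = 0.

As a check, the Euler characteristic is 9 − 27 + 18 = 0, which agrees with 1 − 1 + 0 = 0.
(K is a triangulation of the Klein bottle.)

H_0 = Z,  H_1 = Z ⊕ Z/2,  H_2 = 0.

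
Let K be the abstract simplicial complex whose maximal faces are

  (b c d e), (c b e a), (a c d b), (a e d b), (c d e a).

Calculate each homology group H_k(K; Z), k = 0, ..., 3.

H_0 = Z,  H_1 = 0,  H_2 = 0,  H_3 = Z.

Order the vertices as a < b < c < d < e. Listing each simplex with vertices in this order, K has dimension 3 with simplices:

  0-simplices (5): a, b, c, d, e
  1-simplices (10): ab, ac, ad, ae, bc, bd, be, cd, ce, de
  2-simplices (10): abc, abd, abe, acd, ace, ade, bcd, bce, bde, cde
  3-simplices (5): abcd, abce, abde, acde, bcde

Hence C_0 ≅ Z^5, C_1 ≅ Z^10, C_2 ≅ Z^10, C_3 ≅ Z^5.

The boundary map ∂_1: C_1 → C_0 maps an edge to its endpoints' difference, ∂[p,q] = q − p.
The resulting 5×10 matrix has rank 4, and its Smith normal form has invariant factors (1,1,1,1).

∂_2: C_2 → C_1 maps a triangle to the signed sum of its edges. For instance
  ∂bce = ce − be + bc,
  ∂acd = cd − ad + ac.
This gives a 10×10 integer matrix of rank 6; reducing to Smith normal form yields diagonal entries (1,1,1,1,1,1).

The boundary map ∂_3: C_3 → C_2 sends each 3-simplex σ to the alternating sum Σ_i (−1)^i (σ with its i-th vertex removed). For instance
  ∂abcd = bcd − acd + abd − abc,
  ∂bcde = cde − bde + bce − bcd.
As a 10×5 matrix over Z this has rank 4, with invariant factors (1,1,1,1).

Computing H_k = (kernel of ∂_k) / (image of ∂_{k+1}):

  H_0: rank C_0 − rank ∂_1 = 5 − 4 = 1, and the invariant factors of ∂_1 are all 1, so H_0 ≅ Z.
  H_1: rank ker ∂_1 − rank ∂_2 = (10 − 4) − 6 = 0, and the invariant factors of ∂_2 are all 1, so H_1 ≅ 0.
  H_2: rank ker ∂_2 − rank ∂_3 = (10 − 6) − 4 = 0, and the invariant factors of ∂_3 are all 1, so H_2 ≅ 0.
  H_3: rank ker ∂_3 − rank ∂_4 = (5 − 4) − 0 = 1, and there is no ∂_4, so H_3 ≅ Z.

As a check, the Euler characteristic is 5 − 10 + 10 − 5 = 0, which agrees with 1 − 0 + 0 − 1 = 0.
(K is a triangulation of the 3-sphere S^3.)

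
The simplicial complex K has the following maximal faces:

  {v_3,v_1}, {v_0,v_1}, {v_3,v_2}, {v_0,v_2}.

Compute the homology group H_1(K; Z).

K has 4 vertices, 4 edges.
rank ∂_1 = 3, rank ∂_2 = 0 ⇒ b_1 = 4 − 3 − 0 = 1. So H_1 ≅ Z.

H_1 = Z.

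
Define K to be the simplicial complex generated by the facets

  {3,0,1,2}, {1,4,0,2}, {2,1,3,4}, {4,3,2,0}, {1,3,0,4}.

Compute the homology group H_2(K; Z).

We work with the vertex ordering 0 < 1 < 2 < 3 < 4. The simplices of K, each written with vertices in increasing order, are:

  0-simplices (5): [0], [1], [2], [3], [4]
  1-simplices (10): [0,1], [0,2], [0,3], [0,4], [1,2], [1,3], [1,4], [2,3], [2,4], [3,4]
  2-simplices (10): [0,1,2], [0,1,3], [0,1,4], [0,2,3], [0,2,4], [0,3,4], [1,2,3], [1,2,4], [1,3,4], [2,3,4]
  3-simplices (5): [0,1,2,3], [0,1,2,4], [0,1,3,4], [0,2,3,4], [1,2,3,4]

Hence C_0 ≅ Z^5, C_1 ≅ Z^10, C_2 ≅ Z^10, C_3 ≅ Z^5.

∂_1: C_1 → C_0 sends each edge [p,q] (with p < q) to q − p. For instance
  ∂[2,4] = [4] − [2].
As a 5×10 matrix over Z this has rank 4, with invariant factors (1,1,1,1).

Boundary ∂_2: C_2 → C_1 sends each 2-simplex [p,q,r] to [q,r] − [p,r] + [p,q]. For instance
  ∂[0,1,4] = [1,4] − [0,4] + [0,1],
  ∂[1,2,4] = [2,4] − [1,4] + [1,2].
The 10×10 boundary matrix has rank 6 and Smith normal form diag(1,1,1,1,1,1).

∂_3: C_3 → C_2 sends each 3-simplex σ to the alternating sum Σ_i (−1)^i (σ with its i-th vertex removed). For instance
  ∂[0,1,2,3] = [1,2,3] − [0,2,3] + [0,1,3] − [0,1,2],
  ∂[1,2,3,4] = [2,3,4] − [1,3,4] + [1,2,4] − [1,2,3].
The resulting 10×5 matrix has rank 4, and its Smith normal form has invariant factors (1,1,1,1).

Reading off H_k = ker ∂_k / im ∂_{k+1}:

  H_2: rank ker ∂_2 − rank ∂_3 = (10 − 6) − 4 = 0, and the invariant factors of ∂_3 are all 1, so H_2 = 0.

(K is a triangulation of the 3-sphere S^3.)

H_2 = 0.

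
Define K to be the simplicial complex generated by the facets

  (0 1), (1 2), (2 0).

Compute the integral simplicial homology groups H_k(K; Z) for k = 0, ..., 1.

H_0 = Z,  H_1 = Z.

K has 3 vertices, 3 edges.
rank ∂_0 = 0, rank ∂_1 = 2 ⇒ b_0 = 3 − 0 − 2 = 1; all invariant factors of ∂_1 are 1 so no torsion. So H_0 = Z.
rank ∂_1 = 2, rank ∂_2 = 0 ⇒ b_1 = 3 − 2 − 0 = 1. So H_1 = Z.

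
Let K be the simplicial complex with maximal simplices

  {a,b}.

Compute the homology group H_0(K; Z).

Take the total order a < b on the vertex set. Then K (dimension 1) consists of the simplices:

  0-simplices (2): a, b
  1-simplices (1): ab

so the chain groups are C_0 ≅ Z^2, C_1 ≅ Z^1.

∂_1: C_1 → C_0 sends each edge [p,q] (with p < q) to q − p.
The 2×1 boundary matrix has rank 1 and Smith normal form diag(1).

Computing H_k = (kernel of ∂_k) / (image of ∂_{k+1}):

  H_0: rank C_0 − rank ∂_1 = 2 − 1 = 1, and the invariant factors of ∂_1 are all 1, so H_0 = Z.

H_0 ≅ Z.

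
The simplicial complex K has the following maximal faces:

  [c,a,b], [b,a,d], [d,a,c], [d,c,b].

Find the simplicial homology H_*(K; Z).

Order the vertices as a < b < c < d. Listing each simplex with vertices in this order, K has dimension 2 with simplices:

  0-simplices (4): a, b, c, d
  1-simplices (6): ab, ac, ad, bc, bd, cd
  2-simplices (4): abc, abd, acd, bcd

so the chain groups are C_0 ≅ Z^4, C_1 ≅ Z^6, C_2 ≅ Z^4.

∂_1: C_1 → C_0 maps an edge to its endpoints' difference, ∂[p,q] = q − p. For instance
  ∂bc = c − b.
The 4×6 boundary matrix has rank 3 and Smith normal form diag(1,1,1).

Boundary ∂_2: C_2 → C_1 acts by ∂[p,q,r] = [q,r] − [p,r] + [p,q]. For instance
  ∂acd = cd − ad + ac,
  ∂abd = bd − ad + ab.
The 6×4 boundary matrix has rank 3 and Smith normal form diag(1,1,1).

Now H_k = ker ∂_k / im ∂_{k+1}, so:

  H_0: rank C_0 − rank ∂_1 = 4 − 3 = 1, and the invariant factors of ∂_1 are all 1, so H_0 = Z.
  H_1: rank ker ∂_1 − rank ∂_2 = (6 − 3) − 3 = 0, and the invariant factors of ∂_2 are all 1, so H_1 = 0.
  H_2: rank ker ∂_2 − rank ∂_3 = (4 − 3) − 0 = 1, and there is no ∂_3, so H_2 = Z.

(K is a triangulation of the 2-sphere S^2.)

H_0 ≅ Z,  H_1 = 0,  H_2 ≅ Z.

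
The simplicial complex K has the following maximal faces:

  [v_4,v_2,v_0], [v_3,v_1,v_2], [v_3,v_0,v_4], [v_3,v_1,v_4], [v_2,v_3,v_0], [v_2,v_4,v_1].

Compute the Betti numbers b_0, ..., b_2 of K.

b_0 = 1, b_1 = 0, b_2 = 1.

K has 5 vertices, 9 edges, 6 triangles.
rank ∂_0 = 0, rank ∂_1 = 4 ⇒ b_0 = 5 − 0 − 4 = 1; all invariant factors of ∂_1 are 1 so no torsion. So H_0 = Z.
rank ∂_1 = 4, rank ∂_2 = 5 ⇒ b_1 = 9 − 4 − 5 = 0; all invariant factors of ∂_2 are 1 so no torsion. So H_1 = 0.
rank ∂_2 = 5, rank ∂_3 = 0 ⇒ b_2 = 6 − 5 − 0 = 1. So H_2 = Z.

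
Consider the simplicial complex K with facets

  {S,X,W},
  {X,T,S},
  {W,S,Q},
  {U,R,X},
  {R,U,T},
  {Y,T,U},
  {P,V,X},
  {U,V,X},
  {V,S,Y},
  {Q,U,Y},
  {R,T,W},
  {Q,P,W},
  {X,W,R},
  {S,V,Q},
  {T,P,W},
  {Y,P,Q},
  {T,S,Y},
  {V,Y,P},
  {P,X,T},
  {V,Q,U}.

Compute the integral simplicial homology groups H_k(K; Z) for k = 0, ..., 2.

H_0 = Z,  H_1 = Z ⊕ Z/2Z,  H_2 = 0.

Order the vertices as P < Q < R < S < T < U < V < W < X < Y. Listing each simplex with vertices in this order, K has dimension 2 with simplices:

  0-simplices (10): P, Q, R, S, T, U, V, W, X, Y
  1-simplices (30): PQ, PT, PV, PW, PX, PY, QS, QU, QV, QW, QY, RT, RU, RW, RX, ST, SV, SW, SX, SY, TU, TW, TX, TY, UV, UX, UY, VX, VY, WX
  2-simplices (20): PQW, PQY, PTW, PTX, PVX, PVY, QSV, QSW, QUV, QUY, RTU, RTW, RUX, RWX, STX, STY, SVY, SWX, TUY, UVX

so the chain groups are C_0 ≅ Z^10, C_1 ≅ Z^30, C_2 ≅ Z^20.

∂_1: C_1 → C_0 sends each edge [p,q] (with p < q) to q − p. For instance
  ∂PT = T − P.
The 10×30 boundary matrix has rank 9 and Smith normal form diag(1,1,1,1,1,1,1,1,1).

∂_2: C_2 → C_1 acts by ∂[p,q,r] = [q,r] − [p,r] + [p,q]. For instance
  ∂QSW = SW − QW + QS,
  ∂QSV = SV − QV + QS.
The resulting 30×20 matrix has rank 20, and its Smith normal form has invariant factors (1,1,1,1,1,1,1,1,1,1,1,1,1,1,1,1,1,1,1,2).

From H_k ≅ ker(∂_k) / im(∂_{k+1}) we obtain:

  H_0: rank C_0 − rank ∂_1 = 10 − 9 = 1, and the invariant factors of ∂_1 are all 1, so H_0 = Z.
  H_1: rank ker ∂_1 − rank ∂_2 = (30 − 9) − 20 = 1, and ∂_2 has invariant factor 2 > 1, so H_1 = Z ⊕ Z/2Z.
  H_2: rank ker ∂_2 − rank ∂_3 = (20 − 20) − 0 = 0, and there is no ∂_3, so H_2 = 0.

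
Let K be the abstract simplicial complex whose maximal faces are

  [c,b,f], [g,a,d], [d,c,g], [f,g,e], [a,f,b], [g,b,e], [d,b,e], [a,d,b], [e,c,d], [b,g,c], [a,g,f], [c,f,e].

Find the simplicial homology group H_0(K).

H_0 = Z.

Fix the vertex order a < b < c < d < e < f < g and write every simplex with vertices in increasing order. Then dim K = 2 and the simplices of K are:

  0-simplices (7): a, b, c, d, e, f, g
  1-simplices (18): ab, ad, af, ag, bc, bd, be, bf, bg, cd, ce, cf, cg, de, dg, ef, eg, fg
  2-simplices (12): abd, abf, adg, afg, bcf, bcg, bde, beg, cde, cdg, cef, efg

so the chain groups are C_0 ≅ Z^7, C_1 ≅ Z^18, C_2 ≅ Z^12.

The boundary map ∂_1: C_1 → C_0 sends each edge [p,q] (with p < q) to q − p. For instance
  ∂cg = g − c.
The 7×18 boundary matrix has rank 6 and Smith normal form diag(1,1,1,1,1,1).

∂_2: C_2 → C_1 sends each 2-simplex [p,q,r] to [q,r] − [p,r] + [p,q]. For instance
  ∂bcg = cg − bg + bc,
  ∂beg = eg − bg + be.
As a 18×12 matrix over Z this has rank 12, with invariant factors (1,1,1,1,1,1,1,1,1,1,1,2).

Reading off H_k = ker ∂_k / im ∂_{k+1}:

  H_0: rank C_0 − rank ∂_1 = 7 − 6 = 1, and the invariant factors of ∂_1 are all 1, so H_0 ≅ Z.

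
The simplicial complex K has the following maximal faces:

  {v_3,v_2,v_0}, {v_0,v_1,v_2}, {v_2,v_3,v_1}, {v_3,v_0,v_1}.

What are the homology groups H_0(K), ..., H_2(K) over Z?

H_0 ≅ Z,  H_1 = 0,  H_2 ≅ Z.

Fix the vertex order v_0 < v_1 < v_2 < v_3 and write every simplex with vertices in increasing order. Then dim K = 2 and the simplices of K are:

  0-simplices (4): [v_0], [v_1], [v_2], [v_3]
  1-simplices (6): [v_0,v_1], [v_0,v_2], [v_0,v_3], [v_1,v_2], [v_1,v_3], [v_2,v_3]
  2-simplices (4): [v_0,v_1,v_2], [v_0,v_1,v_3], [v_0,v_2,v_3], [v_1,v_2,v_3]

Hence C_0 ≅ Z^4, C_1 ≅ Z^6, C_2 ≅ Z^4.

∂_1: C_1 → C_0 maps an edge to its endpoints' difference, ∂[p,q] = q − p.
The resulting 4×6 matrix has rank 3, and its Smith normal form has invariant factors (1,1,1).

∂_2: C_2 → C_1 acts by ∂[p,q,r] = [q,r] − [p,r] + [p,q]. For instance
  ∂[v_0,v_1,v_3] = [v_1,v_3] − [v_0,v_3] + [v_0,v_1],
  ∂[v_0,v_2,v_3] = [v_2,v_3] − [v_0,v_3] + [v_0,v_2].
The 6×4 boundary matrix has rank 3 and Smith normal form diag(1,1,1).

Now H_k = ker ∂_k / im ∂_{k+1}, so:

  H_0: rank C_0 − rank ∂_1 = 4 − 3 = 1, and the invariant factors of ∂_1 are all 1, so H_0 ≅ Z.
  H_1: rank ker ∂_1 − rank ∂_2 = (6 − 3) − 3 = 0, and the invariant factors of ∂_2 are all 1, so H_1 ≅ 0.
  H_2: rank ker ∂_2 − rank ∂_3 = (4 − 3) − 0 = 1, and there is no ∂_3, so H_2 ≅ Z.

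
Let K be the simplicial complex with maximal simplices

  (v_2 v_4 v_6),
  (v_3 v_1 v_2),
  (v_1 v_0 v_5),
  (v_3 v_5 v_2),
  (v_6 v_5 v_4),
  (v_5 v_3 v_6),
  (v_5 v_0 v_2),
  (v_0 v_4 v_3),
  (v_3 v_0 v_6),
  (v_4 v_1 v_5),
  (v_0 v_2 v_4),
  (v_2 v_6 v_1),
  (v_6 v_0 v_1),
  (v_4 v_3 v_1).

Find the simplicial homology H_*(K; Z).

H_0 ≅ Z,  H_1 ≅ Z^2,  H_2 ≅ Z.

Order the vertices as v_0 < v_1 < v_2 < v_3 < v_4 < v_5 < v_6. Listing each simplex with vertices in this order, K has dimension 2 with simplices:

  0-simplices (7): [v_0], [v_1], [v_2], [v_3], [v_4], [v_5], [v_6]
  1-simplices (21): (21 of them)
  2-simplices (14): (14 of them)

giving chain groups C_0 ≅ Z^7, C_1 ≅ Z^21, C_2 ≅ Z^14.

Boundary ∂_1: C_1 → C_0 maps an edge to its endpoints' difference, ∂[p,q] = q − p. For instance
  ∂[v_3,v_6] = [v_6] − [v_3].
This gives a 7×21 integer matrix of rank 6; reducing to Smith normal form yields diagonal entries (1,1,1,1,1,1).

∂_2: C_2 → C_1 acts by ∂[p,q,r] = [q,r] − [p,r] + [p,q]. For instance
  ∂[v_1,v_2,v_3] = [v_2,v_3] − [v_1,v_3] + [v_1,v_2],
  ∂[v_0,v_2,v_4] = [v_2,v_4] − [v_0,v_4] + [v_0,v_2].
This gives a 21×14 integer matrix of rank 13; reducing to Smith normal form yields diagonal entries (1,1,1,1,1,1,1,1,1,1,1,1,1).

Computing H_k = (kernel of ∂_k) / (image of ∂_{k+1}):

  H_0: rank C_0 − rank ∂_1 = 7 − 6 = 1, and the invariant factors of ∂_1 are all 1, so H_0 = Z.
  H_1: rank ker ∂_1 − rank ∂_2 = (21 − 6) − 13 = 2, and the invariant factors of ∂_2 are all 1, so H_1 = Z^2.
  H_2: rank ker ∂_2 − rank ∂_3 = (14 − 13) − 0 = 1, and there is no ∂_3, so H_2 = Z.

(K is a triangulation of the torus T^2.)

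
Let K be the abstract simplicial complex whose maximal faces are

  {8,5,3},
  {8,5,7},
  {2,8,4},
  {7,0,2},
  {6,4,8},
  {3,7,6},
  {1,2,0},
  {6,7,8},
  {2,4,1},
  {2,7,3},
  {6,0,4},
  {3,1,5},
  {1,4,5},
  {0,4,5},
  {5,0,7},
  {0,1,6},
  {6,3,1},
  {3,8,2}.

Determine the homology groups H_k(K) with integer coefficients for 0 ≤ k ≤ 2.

Fix the vertex order 0 < 1 < 2 < 3 < 4 < 5 < 6 < 7 < 8 and write every simplex with vertices in increasing order. Then dim K = 2 and the simplices of K are:

  0-simplices (9): [0], [1], [2], [3], [4], [5], [6], [7], [8]
  1-simplices (27): (27 of them)
  2-simplices (18): [0,1,2], [0,1,6], [0,2,7], [0,4,5], [0,4,6], [0,5,7], [1,2,4], [1,3,5], [1,3,6], [1,4,5], [2,3,7], [2,3,8], [2,4,8], [3,5,8], [3,6,7], [4,6,8], [5,7,8], [6,7,8]

giving chain groups C_0 ≅ Z^9, C_1 ≅ Z^27, C_2 ≅ Z^18.

Boundary ∂_1: C_1 → C_0 maps an edge to its endpoints' difference, ∂[p,q] = q − p. For instance
  ∂[6,8] = [8] − [6].
The resulting 9×27 matrix has rank 8, and its Smith normal form has invariant factors (1,1,1,1,1,1,1,1).

∂_2: C_2 → C_1 maps a triangle to the signed sum of its edges. For instance
  ∂[1,4,5] = [4,5] − [1,5] + [1,4],
  ∂[1,3,5] = [3,5] − [1,5] + [1,3].
The resulting 27×18 matrix has rank 18, and its Smith normal form has invariant factors (1,1,1,1,1,1,1,1,1,1,1,1,1,1,1,1,1,2).

From H_k ≅ ker(∂_k) / im(∂_{k+1}) we obtain:

  H_0: rank C_0 − rank ∂_1 = 9 − 8 = 1, and the invariant factors of ∂_1 are all 1, so H_0 = Z.
  H_1: rank ker ∂_1 − rank ∂_2 = (27 − 8) − 18 = 1, and ∂_2 has invariant factor 2 > 1, so H_1 = Z × Z/2.
  H_2: rank ker ∂_2 − rank ∂_3 = (18 − 18) − 0 = 0, and there is no ∂_3, so H_2 = 0.

As a check, the Euler characteristic is 9 − 27 + 18 = 0, which agrees with 1 − 1 + 0 = 0.
(K is a triangulation of the Klein bottle.)

H_0 = Z,  H_1 = Z × Z/2,  H_2 = 0.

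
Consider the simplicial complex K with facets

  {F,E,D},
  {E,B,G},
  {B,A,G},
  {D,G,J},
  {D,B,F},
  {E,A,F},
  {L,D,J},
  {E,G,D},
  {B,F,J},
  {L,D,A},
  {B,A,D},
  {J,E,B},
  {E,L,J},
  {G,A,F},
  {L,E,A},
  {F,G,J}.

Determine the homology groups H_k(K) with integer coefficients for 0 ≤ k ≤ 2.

K has 8 vertices, 24 edges, 16 triangles.
rank ∂_0 = 0, rank ∂_1 = 7 ⇒ b_0 = 8 − 0 − 7 = 1; all invariant factors of ∂_1 are 1 so no torsion. So H_0 = Z.
rank ∂_1 = 7, rank ∂_2 = 15 ⇒ b_1 = 24 − 7 − 15 = 2; all invariant factors of ∂_2 are 1 so no torsion. So H_1 = Z^2.
rank ∂_2 = 15, rank ∂_3 = 0 ⇒ b_2 = 16 − 15 − 0 = 1. So H_2 = Z.

H_0 ≅ Z,  H_1 ≅ Z^2,  H_2 ≅ Z.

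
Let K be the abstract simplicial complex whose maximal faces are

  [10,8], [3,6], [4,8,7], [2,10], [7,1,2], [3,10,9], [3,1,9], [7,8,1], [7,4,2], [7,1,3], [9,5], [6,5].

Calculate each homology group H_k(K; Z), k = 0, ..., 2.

Fix the vertex order 1 < 2 < 3 < 4 < 5 < 6 < 7 < 8 < 9 < 10 and write every simplex with vertices in increasing order. Then dim K = 2 and the simplices of K are:

  0-simplices (10): [1], [2], [3], [4], [5], [6], [7], [8], [9], [10]
  1-simplices (19): [1,2], [1,3], [1,7], [1,8], [1,9], [2,4], [2,7], [2,10], [3,6], [3,7], [3,9], [3,10], [4,7], [4,8], [5,6], [5,9], [7,8], [8,10], [9,10]
  2-simplices (7): [1,2,7], [1,3,7], [1,3,9], [1,7,8], [2,4,7], [3,9,10], [4,7,8]

Hence C_0 ≅ Z^10, C_1 ≅ Z^19, C_2 ≅ Z^7.

∂_1: C_1 → C_0 sends each edge [p,q] (with p < q) to q − p. For instance
  ∂[3,10] = [10] − [3].
The resulting 10×19 matrix has rank 9, and its Smith normal form has invariant factors (1,1,1,1,1,1,1,1,1).

∂_2: C_2 → C_1 acts by ∂[p,q,r] = [q,r] − [p,r] + [p,q]. For instance
  ∂[1,3,7] = [3,7] − [1,7] + [1,3],
  ∂[1,3,9] = [3,9] − [1,9] + [1,3].
The 19×7 boundary matrix has rank 7 and Smith normal form diag(1,1,1,1,1,1,1).

Computing H_k = (kernel of ∂_k) / (image of ∂_{k+1}):

  H_0: rank C_0 − rank ∂_1 = 10 − 9 = 1, and the invariant factors of ∂_1 are all 1, so H_0 = Z.
  H_1: rank ker ∂_1 − rank ∂_2 = (19 − 9) − 7 = 3, and the invariant factors of ∂_2 are all 1, so H_1 = Z^3.
  H_2: rank ker ∂_2 − rank ∂_3 = (7 − 7) − 0 = 0, and there is no ∂_3, so H_2 = 0.

As a check, the Euler characteristic is 10 − 19 + 7 = -2, which agrees with 1 − 3 + 0 = -2.

H_0 = Z,  H_1 = Z^3,  H_2 = 0.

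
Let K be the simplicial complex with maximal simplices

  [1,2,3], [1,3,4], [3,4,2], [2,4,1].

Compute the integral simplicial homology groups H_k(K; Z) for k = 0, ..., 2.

H_0 ≅ Z,  H_1 = 0,  H_2 ≅ Z.

Order the vertices as 1 < 2 < 3 < 4. Listing each simplex with vertices in this order, K has dimension 2 with simplices:

  0-simplices (4): [1], [2], [3], [4]
  1-simplices (6): [1,2], [1,3], [1,4], [2,3], [2,4], [3,4]
  2-simplices (4): [1,2,3], [1,2,4], [1,3,4], [2,3,4]

so the chain groups are C_0 ≅ Z^4, C_1 ≅ Z^6, C_2 ≅ Z^4.

∂_1: C_1 → C_0 maps an edge to its endpoints' difference, ∂[p,q] = q − p.
This gives a 4×6 integer matrix of rank 3; reducing to Smith normal form yields diagonal entries (1,1,1).

The boundary map ∂_2: C_2 → C_1 maps a triangle to the signed sum of its edges. For instance
  ∂[1,2,3] = [2,3] − [1,3] + [1,2],
  ∂[2,3,4] = [3,4] − [2,4] + [2,3].
As a 6×4 matrix over Z this has rank 3, with invariant factors (1,1,1).

Reading off H_k = ker ∂_k / im ∂_{k+1}:

  H_0: rank C_0 − rank ∂_1 = 4 − 3 = 1, and the invariant factors of ∂_1 are all 1, so H_0 = Z.
  H_1: rank ker ∂_1 − rank ∂_2 = (6 − 3) − 3 = 0, and the invariant factors of ∂_2 are all 1, so H_1 = 0.
  H_2: rank ker ∂_2 − rank ∂_3 = (4 − 3) − 0 = 1, and there is no ∂_3, so H_2 = Z.

(K is a triangulation of the 2-sphere S^2.)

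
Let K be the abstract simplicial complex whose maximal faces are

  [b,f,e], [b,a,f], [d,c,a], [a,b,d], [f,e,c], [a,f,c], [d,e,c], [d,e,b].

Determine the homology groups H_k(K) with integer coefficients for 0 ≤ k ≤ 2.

We work with the vertex ordering a < b < c < d < e < f. The simplices of K, each written with vertices in increasing order, are:

  0-simplices (6): a, b, c, d, e, f
  1-simplices (12): ab, ac, ad, af, bd, be, bf, cd, ce, cf, de, ef
  2-simplices (8): abd, abf, acd, acf, bde, bef, cde, cef

so the chain groups are C_0 ≅ Z^6, C_1 ≅ Z^12, C_2 ≅ Z^8.

∂_1: C_1 → C_0 maps an edge to its endpoints' difference, ∂[p,q] = q − p. For instance
  ∂ef = f − e.
The 6×12 boundary matrix has rank 5 and Smith normal form diag(1,1,1,1,1).

Boundary ∂_2: C_2 → C_1 sends each 2-simplex [p,q,r] to [q,r] − [p,r] + [p,q]. For instance
  ∂bde = de − be + bd,
  ∂cde = de − ce + cd.
The resulting 12×8 matrix has rank 7, and its Smith normal form has invariant factors (1,1,1,1,1,1,1).

From H_k ≅ ker(∂_k) / im(∂_{k+1}) we obtain:

  H_0: rank C_0 − rank ∂_1 = 6 − 5 = 1, and the invariant factors of ∂_1 are all 1, so H_0 ≅ Z.
  H_1: rank ker ∂_1 − rank ∂_2 = (12 − 5) − 7 = 0, and the invariant factors of ∂_2 are all 1, so H_1 ≅ 0.
  H_2: rank ker ∂_2 − rank ∂_3 = (8 − 7) − 0 = 1, and there is no ∂_3, so H_2 ≅ Z.

H_0 ≅ Z,  H_1 = 0,  H_2 ≅ Z.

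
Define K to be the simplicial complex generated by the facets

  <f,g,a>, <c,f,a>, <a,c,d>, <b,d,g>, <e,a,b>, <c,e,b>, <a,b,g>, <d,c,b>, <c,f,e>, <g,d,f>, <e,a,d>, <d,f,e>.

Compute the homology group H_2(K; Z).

H_2 = 0.

K has 7 vertices, 18 edges, 12 triangles.
rank ∂_2 = 12, rank ∂_3 = 0 ⇒ b_2 = 12 − 12 − 0 = 0. So H_2 = 0.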